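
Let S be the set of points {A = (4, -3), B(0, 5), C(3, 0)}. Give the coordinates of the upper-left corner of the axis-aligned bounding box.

x-range [0, 4], y-range [-3, 5].
The upper-left corner is (0, 5).

(0, 5)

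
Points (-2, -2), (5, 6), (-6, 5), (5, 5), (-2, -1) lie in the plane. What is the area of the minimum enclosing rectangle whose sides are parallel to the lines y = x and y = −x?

In coordinates u = x + y, v = x − y the rectangle is axis-aligned; the map (x,y)→(u,v) scales areas by 2.
u-values: -4, 11, -1, 10, -3; range = 11 − (-4) = 15.
v-values: 0, -1, -11, 0, -1; range = 0 − (-11) = 11.
Area = (15 × 11) / 2 = 82.5.

82.5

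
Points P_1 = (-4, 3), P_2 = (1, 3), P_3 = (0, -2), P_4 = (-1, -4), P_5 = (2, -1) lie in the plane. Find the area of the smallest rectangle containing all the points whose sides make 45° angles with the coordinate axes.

45

In coordinates u = x + y, v = x − y the rectangle is axis-aligned; the map (x,y)→(u,v) scales areas by 2.
u-values: -1, 4, -2, -5, 1; range = 4 − (-5) = 9.
v-values: -7, -2, 2, 3, 3; range = 3 − (-7) = 10.
Area = (9 × 10) / 2 = 45.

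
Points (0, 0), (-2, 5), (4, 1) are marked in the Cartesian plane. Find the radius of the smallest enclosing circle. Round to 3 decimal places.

3.606

Call the three points A, B, C in the order given.
Side lengths²: AB² = 29, AC² = 17, BC² = 52.
Since BC² = 52 ≥ 29 + 17 = 46, the angle opposite BC is not acute, so the smallest enclosing circle has BC as diameter.
Centre = midpoint of BC = (1, 3), r² = 52/4 = 13.
r = √13 ≈ 3.606.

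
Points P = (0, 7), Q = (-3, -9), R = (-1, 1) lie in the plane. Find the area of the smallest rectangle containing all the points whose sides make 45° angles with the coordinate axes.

In coordinates u = x + y, v = x − y the rectangle is axis-aligned; the map (x,y)→(u,v) scales areas by 2.
u-values: 7, -12, 0; range = 7 − (-12) = 19.
v-values: -7, 6, -2; range = 6 − (-7) = 13.
Area = (19 × 13) / 2 = 123.5.

123.5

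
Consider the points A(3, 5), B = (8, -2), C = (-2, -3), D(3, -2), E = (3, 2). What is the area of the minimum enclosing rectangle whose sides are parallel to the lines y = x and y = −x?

In coordinates u = x + y, v = x − y the rectangle is axis-aligned; the map (x,y)→(u,v) scales areas by 2.
u-values: 8, 6, -5, 1, 5; range = 8 − (-5) = 13.
v-values: -2, 10, 1, 5, 1; range = 10 − (-2) = 12.
Area = (13 × 12) / 2 = 78.

78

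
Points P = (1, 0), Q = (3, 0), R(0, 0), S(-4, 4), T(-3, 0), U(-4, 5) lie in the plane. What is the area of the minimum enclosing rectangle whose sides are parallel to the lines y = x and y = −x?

36

In coordinates u = x + y, v = x − y the rectangle is axis-aligned; the map (x,y)→(u,v) scales areas by 2.
u-values: 1, 3, 0, 0, -3, 1; range = 3 − (-3) = 6.
v-values: 1, 3, 0, -8, -3, -9; range = 3 − (-9) = 12.
Area = (6 × 12) / 2 = 36.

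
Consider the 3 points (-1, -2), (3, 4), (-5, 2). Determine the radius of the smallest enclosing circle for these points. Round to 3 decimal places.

Call the three points A, B, C in the order given.
Side lengths²: AB² = 52, AC² = 32, BC² = 68.
Since BC² = 68 < 52 + 32 = 84, the triangle is acute, so the smallest enclosing circle is the circumcircle.
Circumcentre = (-0.8, 2.2), r² = 17.68.
r = √(17.68) ≈ 4.205.

4.205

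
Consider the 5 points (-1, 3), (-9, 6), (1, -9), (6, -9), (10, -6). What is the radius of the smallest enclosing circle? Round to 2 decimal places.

By Welzl's lemma the MEC is supported by two points (diametrically opposite) or three points (on a circumcircle).
The farthest pair is (-9, 6)–(10, -6) with squared distance 505. The circle on this segment as diameter has centre (0.5, 0) and r² = 505/4 = 126.25.
Check (-1, 3): distance² to centre = 11.25 ≤ 126.25, so it lies inside.
All remaining points lie in this disk, and no smaller disk contains both endpoints, so this is the minimum enclosing circle.
r = √(126.25) ≈ 11.24.

11.24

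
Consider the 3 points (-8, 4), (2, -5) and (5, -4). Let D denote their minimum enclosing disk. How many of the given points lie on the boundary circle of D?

2

Call the three points A, B, C in the order given.
Side lengths²: AB² = 181, AC² = 233, BC² = 10.
Since AC² = 233 ≥ 181 + 10 = 191, the angle opposite AC is not acute, so the smallest enclosing circle has AC as diameter.
Centre = midpoint of AC = (-1.5, 0), r² = 233/4 = 58.25.
The points at distance exactly r from the centre are (-8, 4), (5, -4) — 2 points.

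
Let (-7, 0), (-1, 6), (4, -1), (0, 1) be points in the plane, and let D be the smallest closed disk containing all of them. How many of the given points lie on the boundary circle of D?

3

The minimum enclosing circle is determined by three boundary points: (-7, 0), (-1, 6), (4, -1).
Their circumcentre is (-17/12, 5/12) with r² = 2257/72.
The farthest remaining point (0, 1) is at distance² 169/72 ≤ 2257/72.
The points at distance exactly r from the centre are (-7, 0), (-1, 6), (4, -1) — 3 points.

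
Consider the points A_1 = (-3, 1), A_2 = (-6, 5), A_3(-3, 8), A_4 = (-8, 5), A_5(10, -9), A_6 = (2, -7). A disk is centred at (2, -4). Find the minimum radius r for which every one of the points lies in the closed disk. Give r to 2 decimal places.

The required radius is the distance from (2, -4) to the farthest point.
Squared distances: 50, 145, 169, 181, 89, 9.
Maximum is 181, attained at A_4.
r = √181 ≈ 13.45.

13.45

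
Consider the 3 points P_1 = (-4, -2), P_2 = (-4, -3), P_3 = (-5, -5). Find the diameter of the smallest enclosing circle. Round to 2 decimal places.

Side lengths²: P_1P_2² = 1, P_1P_3² = 10, P_2P_3² = 5.
Since P_1P_3² = 10 ≥ 5 + 1 = 6, the angle opposite P_1P_3 is not acute, so the smallest enclosing circle has P_1P_3 as diameter.
Centre = midpoint of P_1P_3 = (-4.5, -3.5), r² = 10/4 = 2.5.
Diameter = 2r = 2√(2.5) ≈ 3.16.

3.16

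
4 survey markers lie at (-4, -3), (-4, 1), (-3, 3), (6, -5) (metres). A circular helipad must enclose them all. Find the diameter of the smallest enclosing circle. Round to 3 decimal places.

The farthest pair is (-3, 3)–(6, -5) with squared distance 145. The circle on this segment as diameter has centre (1.5, -1) and r² = 145/4 = 36.25.
Check (-4, -3): distance² to centre = 34.25 ≤ 36.25, so it lies inside.
All remaining points lie in this disk, and no smaller disk contains both endpoints, so this is the minimum enclosing circle.
Diameter = 2r = 2√(36.25) ≈ 12.042.

12.042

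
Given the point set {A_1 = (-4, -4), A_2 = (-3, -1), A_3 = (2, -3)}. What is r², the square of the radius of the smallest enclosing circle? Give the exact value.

5365/578

Side lengths²: A_1A_2² = 10, A_1A_3² = 37, A_2A_3² = 29.
Since A_1A_3² = 37 < 29 + 10 = 39, the triangle is acute, so the smallest enclosing circle is the circumcircle.
Circumcentre = (-35/34, -113/34), r² = 5365/578.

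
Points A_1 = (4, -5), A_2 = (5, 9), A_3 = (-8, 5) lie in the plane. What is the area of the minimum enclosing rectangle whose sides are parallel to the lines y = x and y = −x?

187

In coordinates u = x + y, v = x − y the rectangle is axis-aligned; the map (x,y)→(u,v) scales areas by 2.
u-values: -1, 14, -3; range = 14 − (-3) = 17.
v-values: 9, -4, -13; range = 9 − (-13) = 22.
Area = (17 × 22) / 2 = 187.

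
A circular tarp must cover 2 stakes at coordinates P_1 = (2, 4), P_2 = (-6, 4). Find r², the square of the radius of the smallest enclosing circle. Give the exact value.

The smallest circle enclosing two points has them as diameter endpoints.
Centre = midpoint = (-2, 4); r² = |P_1P_2|²/4 = 64/4 = 16.

16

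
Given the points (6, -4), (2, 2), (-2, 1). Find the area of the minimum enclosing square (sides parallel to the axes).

64

The bounding box has width 8 and height 6.
An axis-aligned square enclosing the set must have side ≥ max(width, height).
So the minimum side is max(8, 6) = 8.
Area = 8² = 64.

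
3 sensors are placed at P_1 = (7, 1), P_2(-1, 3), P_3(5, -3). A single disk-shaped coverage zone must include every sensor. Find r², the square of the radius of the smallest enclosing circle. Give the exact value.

170/9

Side lengths²: P_1P_2² = 68, P_1P_3² = 20, P_2P_3² = 72.
Since P_2P_3² = 72 < 68 + 20 = 88, the triangle is acute, so the smallest enclosing circle is the circumcircle.
Circumcentre = (8/3, 2/3), r² = 170/9.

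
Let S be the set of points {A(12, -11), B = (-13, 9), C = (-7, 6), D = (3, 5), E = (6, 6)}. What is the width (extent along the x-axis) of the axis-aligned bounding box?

max x = 12, min x = -13, so width = 25.

25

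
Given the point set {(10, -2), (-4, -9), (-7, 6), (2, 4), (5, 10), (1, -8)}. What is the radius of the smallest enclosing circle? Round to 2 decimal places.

10.51

The minimum enclosing circle of a finite set is fixed by two of the points (as a diameter) or three (as a circumcircle).
The farthest pair is (-4, -9)–(5, 10) with squared distance 442. The circle on this segment as diameter has centre (0.5, 0.5) and r² = 442/4 = 110.5.
Check (10, -2): distance² to centre = 96.5 ≤ 110.5, so it lies inside.
All remaining points lie in this disk, and no smaller disk contains both endpoints, so this is the minimum enclosing circle.
r = √(110.5) ≈ 10.51.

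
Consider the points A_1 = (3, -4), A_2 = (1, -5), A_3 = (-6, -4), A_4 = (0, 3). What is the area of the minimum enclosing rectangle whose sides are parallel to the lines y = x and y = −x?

In coordinates u = x + y, v = x − y the rectangle is axis-aligned; the map (x,y)→(u,v) scales areas by 2.
u-values: -1, -4, -10, 3; range = 3 − (-10) = 13.
v-values: 7, 6, -2, -3; range = 7 − (-3) = 10.
Area = (13 × 10) / 2 = 65.

65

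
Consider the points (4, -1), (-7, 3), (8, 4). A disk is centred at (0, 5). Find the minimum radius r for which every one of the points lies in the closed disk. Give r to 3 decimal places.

8.062

The required radius is the distance from (0, 5) to the farthest point.
Squared distances: 52, 53, 65.
Maximum is 65, attained at (8, 4).
r = √65 ≈ 8.062.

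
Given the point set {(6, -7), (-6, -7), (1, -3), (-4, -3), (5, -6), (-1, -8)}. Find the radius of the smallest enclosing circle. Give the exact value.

6

By Welzl's lemma the MEC is supported by two points (diametrically opposite) or three points (on a circumcircle).
The farthest pair is (6, -7)–(-6, -7) with squared distance 144. The circle on this segment as diameter has centre (0, -7) and r² = 144/4 = 36.
Check (1, -3): distance² to centre = 17 ≤ 36, so it lies inside.
All remaining points lie in this disk, and no smaller disk contains both endpoints, so this is the minimum enclosing circle.
r = √36 = 6.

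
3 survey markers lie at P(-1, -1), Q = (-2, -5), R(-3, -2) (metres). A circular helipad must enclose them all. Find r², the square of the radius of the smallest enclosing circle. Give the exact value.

4.25

Side lengths²: PQ² = 17, PR² = 5, QR² = 10.
Since PQ² = 17 ≥ 10 + 5 = 15, the angle opposite PQ is not acute, so the smallest enclosing circle has PQ as diameter.
Centre = midpoint of PQ = (-1.5, -3), r² = 17/4 = 4.25.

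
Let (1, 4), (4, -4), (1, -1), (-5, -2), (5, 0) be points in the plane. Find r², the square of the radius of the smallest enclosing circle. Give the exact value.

26

By Welzl's lemma the MEC is supported by two points (diametrically opposite) or three points (on a circumcircle).
The farthest pair is (-5, -2)–(5, 0) with squared distance 104. The circle on this segment as diameter has centre (0, -1) and r² = 104/4 = 26.
Check (1, 4): distance² to centre = 26 ≤ 26, so it lies inside.
All remaining points lie in this disk, and no smaller disk contains both endpoints, so this is the minimum enclosing circle.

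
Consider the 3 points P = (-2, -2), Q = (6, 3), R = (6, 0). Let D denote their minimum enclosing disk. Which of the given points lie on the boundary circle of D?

P, Q

Side lengths²: PQ² = 89, PR² = 68, QR² = 9.
Since PQ² = 89 ≥ 68 + 9 = 77, the angle opposite PQ is not acute, so the smallest enclosing circle has PQ as diameter.
Centre = midpoint of PQ = (2, 0.5), r² = 89/4 = 22.25.
The points at distance exactly r from the centre are P, Q — 2 points.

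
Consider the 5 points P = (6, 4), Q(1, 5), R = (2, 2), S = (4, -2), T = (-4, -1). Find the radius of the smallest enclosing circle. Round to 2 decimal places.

By Welzl's lemma the MEC is supported by two points (diametrically opposite) or three points (on a circumcircle).
The farthest pair is P–T with squared distance 125. The circle on this segment as diameter has centre (1, 1.5) and r² = 125/4 = 31.25.
Check Q: distance² to centre = 12.25 ≤ 31.25, so it lies inside.
All remaining points lie in this disk, and no smaller disk contains both endpoints, so this is the minimum enclosing circle.
r = √(31.25) ≈ 5.59.

5.59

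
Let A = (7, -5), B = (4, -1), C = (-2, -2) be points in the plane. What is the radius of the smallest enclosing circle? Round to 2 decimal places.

Side lengths²: AB² = 25, AC² = 90, BC² = 37.
Since AC² = 90 ≥ 37 + 25 = 62, the angle opposite AC is not acute, so the smallest enclosing circle has AC as diameter.
Centre = midpoint of AC = (2.5, -3.5), r² = 90/4 = 22.5.
r = √(22.5) ≈ 4.74.

4.74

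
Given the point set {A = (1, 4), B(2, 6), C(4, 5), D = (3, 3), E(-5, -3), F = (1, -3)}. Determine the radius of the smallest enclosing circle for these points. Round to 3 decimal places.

By Welzl's lemma the MEC is supported by two points (diametrically opposite) or three points (on a circumcircle).
The farthest pair is C–E with squared distance 145. The circle on this segment as diameter has centre (-0.5, 1) and r² = 145/4 = 36.25.
Check A: distance² to centre = 11.25 ≤ 36.25, so it lies inside.
All remaining points lie in this disk, and no smaller disk contains both endpoints, so this is the minimum enclosing circle.
r = √(36.25) ≈ 6.021.

6.021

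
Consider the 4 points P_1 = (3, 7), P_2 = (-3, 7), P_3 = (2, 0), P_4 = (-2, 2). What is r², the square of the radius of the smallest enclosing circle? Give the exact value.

A smallest enclosing disk is always determined by at most three of the input points on its boundary.
The minimum enclosing circle is determined by three boundary points: P_1, P_2, P_3.
Their circumcentre is (0, 27/7) with r² = 925/49.
The farthest remaining point P_4 is at distance² 365/49 ≤ 925/49.

925/49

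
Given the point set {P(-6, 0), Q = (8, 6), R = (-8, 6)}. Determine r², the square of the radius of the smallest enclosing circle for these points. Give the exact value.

Side lengths²: PQ² = 232, PR² = 40, QR² = 256.
Since QR² = 256 < 232 + 40 = 272, the triangle is acute, so the smallest enclosing circle is the circumcircle.
Circumcentre = (0, 16/3), r² = 580/9.

580/9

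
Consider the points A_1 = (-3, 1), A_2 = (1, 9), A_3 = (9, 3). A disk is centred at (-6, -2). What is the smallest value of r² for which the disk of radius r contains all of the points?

250

The required radius is the distance from (-6, -2) to the farthest point.
Squared distances: 18, 170, 250.
Maximum is 250, attained at A_3.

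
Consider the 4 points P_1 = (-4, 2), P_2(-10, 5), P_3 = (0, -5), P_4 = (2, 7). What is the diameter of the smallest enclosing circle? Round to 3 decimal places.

By Welzl's lemma the MEC is supported by two points (diametrically opposite) or three points (on a circumcircle).
The minimum enclosing circle is determined by three boundary points: P_2, P_3, P_4.
Their circumcentre is (-23/7, 12/7) with r² = 2738/49.
The farthest remaining point P_1 is at distance² 29/49 ≤ 2738/49.
Diameter = 2r = 2√(2738/49) ≈ 14.950.

14.950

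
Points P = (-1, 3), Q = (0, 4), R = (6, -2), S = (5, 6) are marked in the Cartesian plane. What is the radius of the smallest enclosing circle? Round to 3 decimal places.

4.561

The minimum enclosing circle is determined by three boundary points: P, R, S.
Their circumcentre is (115/34, 59/34) with r² = 12025/578.
The farthest remaining point Q is at distance² 9577/578 ≤ 12025/578.
r = √(12025/578) ≈ 4.561.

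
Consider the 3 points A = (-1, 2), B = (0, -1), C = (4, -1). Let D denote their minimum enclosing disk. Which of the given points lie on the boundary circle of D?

Side lengths²: AB² = 10, AC² = 34, BC² = 16.
Since AC² = 34 ≥ 16 + 10 = 26, the angle opposite AC is not acute, so the smallest enclosing circle has AC as diameter.
Centre = midpoint of AC = (1.5, 0.5), r² = 34/4 = 8.5.
The points at distance exactly r from the centre are A, C — 2 points.

A, C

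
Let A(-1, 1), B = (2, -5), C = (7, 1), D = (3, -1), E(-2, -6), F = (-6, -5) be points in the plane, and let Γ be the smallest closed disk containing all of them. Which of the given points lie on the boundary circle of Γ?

By Welzl's lemma the MEC is supported by two points (diametrically opposite) or three points (on a circumcircle).
The farthest pair is C–F with squared distance 205. The circle on this segment as diameter has centre (0.5, -2) and r² = 205/4 = 51.25.
Check A: distance² to centre = 11.25 ≤ 51.25, so it lies inside.
All remaining points lie in this disk, and no smaller disk contains both endpoints, so this is the minimum enclosing circle.
The points at distance exactly r from the centre are C, F — 2 points.

C, F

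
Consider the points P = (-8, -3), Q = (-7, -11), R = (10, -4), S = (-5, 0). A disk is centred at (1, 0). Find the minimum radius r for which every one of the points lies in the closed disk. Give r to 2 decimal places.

13.60

The required radius is the distance from (1, 0) to the farthest point.
Squared distances: 90, 185, 97, 36.
Maximum is 185, attained at Q.
r = √185 ≈ 13.60.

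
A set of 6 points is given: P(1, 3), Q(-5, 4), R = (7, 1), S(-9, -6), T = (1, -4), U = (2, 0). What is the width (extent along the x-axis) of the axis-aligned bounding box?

max x = 7, min x = -9, so width = 16.

16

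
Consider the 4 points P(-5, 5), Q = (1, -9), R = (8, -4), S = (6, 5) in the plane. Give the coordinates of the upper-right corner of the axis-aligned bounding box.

(8, 5)

x-range [-5, 8], y-range [-9, 5].
The upper-right corner is (8, 5).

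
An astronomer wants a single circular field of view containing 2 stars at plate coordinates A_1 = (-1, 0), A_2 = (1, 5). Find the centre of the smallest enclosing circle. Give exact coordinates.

The smallest circle enclosing two points has them as diameter endpoints.
Centre = midpoint = (0, 2.5); r² = |A_1A_2|²/4 = 29/4 = 7.25.
Centre = (0, 2.5).

(0, 2.5)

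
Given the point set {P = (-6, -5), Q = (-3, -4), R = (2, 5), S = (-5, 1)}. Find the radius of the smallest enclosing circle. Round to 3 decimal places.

6.403

By Welzl's lemma the MEC is supported by two points (diametrically opposite) or three points (on a circumcircle).
The farthest pair is P–R with squared distance 164. The circle on this segment as diameter has centre (-2, 0) and r² = 164/4 = 41.
Check Q: distance² to centre = 17 ≤ 41, so it lies inside.
All remaining points lie in this disk, and no smaller disk contains both endpoints, so this is the minimum enclosing circle.
r = √41 ≈ 6.403.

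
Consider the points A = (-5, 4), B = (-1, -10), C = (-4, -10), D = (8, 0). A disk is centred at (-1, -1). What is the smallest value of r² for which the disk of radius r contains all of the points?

The required radius is the distance from (-1, -1) to the farthest point.
Squared distances: 41, 81, 90, 82.
Maximum is 90, attained at C.

90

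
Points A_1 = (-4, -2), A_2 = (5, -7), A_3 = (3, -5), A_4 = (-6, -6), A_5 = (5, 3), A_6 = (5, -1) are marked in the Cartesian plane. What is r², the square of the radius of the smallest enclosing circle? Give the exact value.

The minimum enclosing circle is determined by three boundary points: A_2, A_4, A_5.
Their circumcentre is (-1/11, -2) with r² = 6161/121.
The farthest remaining point A_6 is at distance² 3257/121 ≤ 6161/121.

6161/121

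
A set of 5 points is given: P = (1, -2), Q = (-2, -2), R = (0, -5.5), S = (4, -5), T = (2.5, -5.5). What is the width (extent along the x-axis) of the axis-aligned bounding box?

6

max x = 4, min x = -2, so width = 6.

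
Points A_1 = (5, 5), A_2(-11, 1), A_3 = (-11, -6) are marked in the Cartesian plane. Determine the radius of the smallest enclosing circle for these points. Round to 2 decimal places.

Side lengths²: A_1A_2² = 272, A_1A_3² = 377, A_2A_3² = 49.
Since A_1A_3² = 377 ≥ 272 + 49 = 321, the angle opposite A_1A_3 is not acute, so the smallest enclosing circle has A_1A_3 as diameter.
Centre = midpoint of A_1A_3 = (-3, -0.5), r² = 377/4 = 94.25.
r = √(94.25) ≈ 9.71.

9.71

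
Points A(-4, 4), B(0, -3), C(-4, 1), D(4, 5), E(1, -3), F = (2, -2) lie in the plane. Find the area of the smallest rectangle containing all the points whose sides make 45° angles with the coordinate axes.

In coordinates u = x + y, v = x − y the rectangle is axis-aligned; the map (x,y)→(u,v) scales areas by 2.
u-values: 0, -3, -3, 9, -2, 0; range = 9 − (-3) = 12.
v-values: -8, 3, -5, -1, 4, 4; range = 4 − (-8) = 12.
Area = (12 × 12) / 2 = 72.

72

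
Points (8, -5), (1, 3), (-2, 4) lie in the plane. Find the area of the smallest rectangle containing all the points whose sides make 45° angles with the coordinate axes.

19

In coordinates u = x + y, v = x − y the rectangle is axis-aligned; the map (x,y)→(u,v) scales areas by 2.
u-values: 3, 4, 2; range = 4 − 2 = 2.
v-values: 13, -2, -6; range = 13 − (-6) = 19.
Area = (2 × 19) / 2 = 19.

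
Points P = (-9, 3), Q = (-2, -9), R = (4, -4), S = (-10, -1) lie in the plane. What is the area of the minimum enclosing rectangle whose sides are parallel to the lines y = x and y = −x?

110

In coordinates u = x + y, v = x − y the rectangle is axis-aligned; the map (x,y)→(u,v) scales areas by 2.
u-values: -6, -11, 0, -11; range = 0 − (-11) = 11.
v-values: -12, 7, 8, -9; range = 8 − (-12) = 20.
Area = (11 × 20) / 2 = 110.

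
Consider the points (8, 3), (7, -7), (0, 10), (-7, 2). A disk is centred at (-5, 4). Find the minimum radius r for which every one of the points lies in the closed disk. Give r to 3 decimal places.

16.279

The required radius is the distance from (-5, 4) to the farthest point.
Squared distances: 170, 265, 61, 8.
Maximum is 265, attained at (7, -7).
r = √265 ≈ 16.279.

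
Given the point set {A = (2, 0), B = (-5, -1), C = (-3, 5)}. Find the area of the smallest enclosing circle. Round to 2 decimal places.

49.09

Side lengths²: AB² = 50, AC² = 50, BC² = 40.
Since AC² = 50 < 50 + 40 = 90, the triangle is acute, so the smallest enclosing circle is the circumcircle.
Circumcentre = (-1.75, 1.25), r² = 15.625.
Area = π·r² = π·15.625 ≈ 49.09.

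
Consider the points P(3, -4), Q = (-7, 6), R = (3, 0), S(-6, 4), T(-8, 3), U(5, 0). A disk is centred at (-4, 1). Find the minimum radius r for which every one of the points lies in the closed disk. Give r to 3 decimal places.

The required radius is the distance from (-4, 1) to the farthest point.
Squared distances: 74, 34, 50, 13, 20, 82.
Maximum is 82, attained at U.
r = √82 ≈ 9.055.

9.055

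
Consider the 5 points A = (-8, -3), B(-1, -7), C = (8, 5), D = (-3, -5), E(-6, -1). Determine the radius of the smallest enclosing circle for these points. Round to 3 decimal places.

By Welzl's lemma the MEC is supported by two points (diametrically opposite) or three points (on a circumcircle).
The farthest pair is A–C with squared distance 320. The circle on this segment as diameter has centre (0, 1) and r² = 320/4 = 80.
Check B: distance² to centre = 65 ≤ 80, so it lies inside.
All remaining points lie in this disk, and no smaller disk contains both endpoints, so this is the minimum enclosing circle.
r = √80 ≈ 8.944.

8.944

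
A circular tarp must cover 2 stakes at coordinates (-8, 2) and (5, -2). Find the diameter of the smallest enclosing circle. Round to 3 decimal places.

The smallest circle enclosing two points has them as diameter endpoints.
Centre = midpoint = (-1.5, 0); r² = |(-8, 2)−(5, -2)|²/4 = 185/4 = 46.25.
Diameter = 2r = 2√(46.25) ≈ 13.601.

13.601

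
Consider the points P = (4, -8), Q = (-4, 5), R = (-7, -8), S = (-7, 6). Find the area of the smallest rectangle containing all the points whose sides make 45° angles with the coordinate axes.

In coordinates u = x + y, v = x − y the rectangle is axis-aligned; the map (x,y)→(u,v) scales areas by 2.
u-values: -4, 1, -15, -1; range = 1 − (-15) = 16.
v-values: 12, -9, 1, -13; range = 12 − (-13) = 25.
Area = (16 × 25) / 2 = 200.

200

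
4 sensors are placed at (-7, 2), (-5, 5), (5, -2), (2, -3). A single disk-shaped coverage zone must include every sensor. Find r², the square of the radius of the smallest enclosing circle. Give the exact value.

9685/242

By Welzl's lemma the MEC is supported by two points (diametrically opposite) or three points (on a circumcircle).
The minimum enclosing circle is determined by three boundary points: (-7, 2), (-5, 5), (5, -2).
Their circumcentre is (-21/22, 3/22) with r² = 9685/242.
The farthest remaining point (2, -3) is at distance² 4493/242 ≤ 9685/242.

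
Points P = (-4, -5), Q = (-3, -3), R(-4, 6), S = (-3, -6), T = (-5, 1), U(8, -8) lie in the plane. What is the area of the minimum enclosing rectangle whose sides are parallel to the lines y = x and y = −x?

143

In coordinates u = x + y, v = x − y the rectangle is axis-aligned; the map (x,y)→(u,v) scales areas by 2.
u-values: -9, -6, 2, -9, -4, 0; range = 2 − (-9) = 11.
v-values: 1, 0, -10, 3, -6, 16; range = 16 − (-10) = 26.
Area = (11 × 26) / 2 = 143.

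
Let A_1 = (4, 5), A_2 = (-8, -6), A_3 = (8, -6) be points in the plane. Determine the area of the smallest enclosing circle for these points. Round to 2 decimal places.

235.65

Side lengths²: A_1A_2² = 265, A_1A_3² = 137, A_2A_3² = 256.
Since A_1A_2² = 265 < 256 + 137 = 393, the triangle is acute, so the smallest enclosing circle is the circumcircle.
Circumcentre = (0, -59/22), r² = 36305/484.
Area = π·r² = π·36305/484 ≈ 235.65.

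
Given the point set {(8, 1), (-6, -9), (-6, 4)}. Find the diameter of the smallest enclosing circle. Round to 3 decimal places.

Call the three points A, B, C in the order given.
Side lengths²: AB² = 296, AC² = 205, BC² = 169.
Since AB² = 296 < 205 + 169 = 374, the triangle is acute, so the smallest enclosing circle is the circumcircle.
Circumcentre = (-1/14, -2.5), r² = 7585/98.
Diameter = 2r = 2√(7585/98) ≈ 17.595.

17.595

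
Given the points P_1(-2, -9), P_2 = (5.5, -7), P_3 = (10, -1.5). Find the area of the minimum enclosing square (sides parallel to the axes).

144

The bounding box has width 12 and height 7.5.
An axis-aligned square enclosing the set must have side ≥ max(width, height).
So the minimum side is max(12, 7.5) = 12.
Area = 12² = 144.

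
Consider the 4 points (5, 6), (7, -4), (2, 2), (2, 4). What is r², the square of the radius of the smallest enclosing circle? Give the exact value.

By Welzl's lemma the MEC is supported by two points (diametrically opposite) or three points (on a circumcircle).
The farthest pair is (5, 6)–(7, -4) with squared distance 104. The circle on this segment as diameter has centre (6, 1) and r² = 104/4 = 26.
Check (2, 2): distance² to centre = 17 ≤ 26, so it lies inside.
All remaining points lie in this disk, and no smaller disk contains both endpoints, so this is the minimum enclosing circle.

26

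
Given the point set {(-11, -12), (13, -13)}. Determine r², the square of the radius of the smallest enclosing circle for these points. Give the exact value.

144.25

The smallest circle enclosing two points has them as diameter endpoints.
Centre = midpoint = (1, -12.5); r² = |(-11, -12)−(13, -13)|²/4 = 577/4 = 144.25.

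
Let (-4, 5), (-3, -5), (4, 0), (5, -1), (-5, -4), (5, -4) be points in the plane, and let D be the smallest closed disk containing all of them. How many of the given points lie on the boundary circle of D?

A smallest enclosing disk is always determined by at most three of the input points on its boundary.
The minimum enclosing circle is determined by three boundary points: (-4, 5), (-5, -4), (5, -4).
Their circumcentre is (0, 0) with r² = 41.
The farthest remaining point (-3, -5) is at distance² 34 ≤ 41.
The points at distance exactly r from the centre are (-4, 5), (-5, -4), (5, -4) — 3 points.

3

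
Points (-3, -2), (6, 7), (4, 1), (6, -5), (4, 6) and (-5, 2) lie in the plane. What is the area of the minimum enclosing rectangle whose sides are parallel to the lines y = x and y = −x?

162

In coordinates u = x + y, v = x − y the rectangle is axis-aligned; the map (x,y)→(u,v) scales areas by 2.
u-values: -5, 13, 5, 1, 10, -3; range = 13 − (-5) = 18.
v-values: -1, -1, 3, 11, -2, -7; range = 11 − (-7) = 18.
Area = (18 × 18) / 2 = 162.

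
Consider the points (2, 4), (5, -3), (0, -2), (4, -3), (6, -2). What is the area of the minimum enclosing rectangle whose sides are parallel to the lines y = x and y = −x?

40

In coordinates u = x + y, v = x − y the rectangle is axis-aligned; the map (x,y)→(u,v) scales areas by 2.
u-values: 6, 2, -2, 1, 4; range = 6 − (-2) = 8.
v-values: -2, 8, 2, 7, 8; range = 8 − (-2) = 10.
Area = (8 × 10) / 2 = 40.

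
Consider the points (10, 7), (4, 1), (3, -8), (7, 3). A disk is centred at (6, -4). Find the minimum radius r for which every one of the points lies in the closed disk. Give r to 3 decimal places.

The required radius is the distance from (6, -4) to the farthest point.
Squared distances: 137, 29, 25, 50.
Maximum is 137, attained at (10, 7).
r = √137 ≈ 11.705.

11.705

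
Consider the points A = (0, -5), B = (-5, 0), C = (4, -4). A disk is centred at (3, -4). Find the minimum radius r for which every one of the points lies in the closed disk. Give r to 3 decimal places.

The required radius is the distance from (3, -4) to the farthest point.
Squared distances: 10, 80, 1.
Maximum is 80, attained at B.
r = √80 ≈ 8.944.

8.944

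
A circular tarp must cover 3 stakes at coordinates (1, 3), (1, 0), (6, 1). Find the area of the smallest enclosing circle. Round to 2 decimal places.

23.69

Call the three points A, B, C in the order given.
Side lengths²: AB² = 9, AC² = 29, BC² = 26.
Since AC² = 29 < 26 + 9 = 35, the triangle is acute, so the smallest enclosing circle is the circumcircle.
Circumcentre = (3.3, 1.5), r² = 7.54.
Area = π·r² = π·7.54 ≈ 23.69.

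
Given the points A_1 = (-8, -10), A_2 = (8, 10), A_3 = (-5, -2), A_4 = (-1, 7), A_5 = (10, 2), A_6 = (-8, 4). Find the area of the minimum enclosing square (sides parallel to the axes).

400

The bounding box has width 18 and height 20.
An axis-aligned square enclosing the set must have side ≥ max(width, height).
So the minimum side is max(18, 20) = 20.
Area = 20² = 400.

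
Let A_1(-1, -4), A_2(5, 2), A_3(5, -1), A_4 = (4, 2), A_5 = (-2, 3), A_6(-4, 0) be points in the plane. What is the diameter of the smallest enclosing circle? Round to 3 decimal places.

A smallest enclosing disk is always determined by at most three of the input points on its boundary.
The minimum enclosing circle is determined by three boundary points: A_1, A_2, A_6.
Their circumcentre is (9/14, 5/14) with r² = 2125/98.
The farthest remaining point A_3 is at distance² 2041/98 ≤ 2125/98.
Diameter = 2r = 2√(2125/98) ≈ 9.313.

9.313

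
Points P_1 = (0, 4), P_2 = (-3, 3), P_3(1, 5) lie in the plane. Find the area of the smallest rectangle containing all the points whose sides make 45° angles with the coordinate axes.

In coordinates u = x + y, v = x − y the rectangle is axis-aligned; the map (x,y)→(u,v) scales areas by 2.
u-values: 4, 0, 6; range = 6 − 0 = 6.
v-values: -4, -6, -4; range = -4 − (-6) = 2.
Area = (6 × 2) / 2 = 6.

6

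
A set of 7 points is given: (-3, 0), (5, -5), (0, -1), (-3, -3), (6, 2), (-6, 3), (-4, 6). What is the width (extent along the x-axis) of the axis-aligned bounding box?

12

max x = 6, min x = -6, so width = 12.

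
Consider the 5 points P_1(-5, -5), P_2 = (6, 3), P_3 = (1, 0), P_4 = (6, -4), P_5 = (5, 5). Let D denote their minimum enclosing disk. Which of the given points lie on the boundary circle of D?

P_1, P_4, P_5

The minimum enclosing circle is determined by three boundary points: P_1, P_4, P_5.
Their circumcentre is (0.1, -0.1) with r² = 50.02.
The farthest remaining point P_2 is at distance² 44.42 ≤ 50.02.
The points at distance exactly r from the centre are P_1, P_4, P_5 — 3 points.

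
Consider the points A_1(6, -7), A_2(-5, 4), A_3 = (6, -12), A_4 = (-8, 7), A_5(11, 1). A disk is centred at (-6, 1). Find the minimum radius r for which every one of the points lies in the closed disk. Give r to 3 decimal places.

17.692

The required radius is the distance from (-6, 1) to the farthest point.
Squared distances: 208, 10, 313, 40, 289.
Maximum is 313, attained at A_3.
r = √313 ≈ 17.692.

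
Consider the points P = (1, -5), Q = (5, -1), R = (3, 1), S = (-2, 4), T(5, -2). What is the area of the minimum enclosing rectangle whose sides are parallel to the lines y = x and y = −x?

In coordinates u = x + y, v = x − y the rectangle is axis-aligned; the map (x,y)→(u,v) scales areas by 2.
u-values: -4, 4, 4, 2, 3; range = 4 − (-4) = 8.
v-values: 6, 6, 2, -6, 7; range = 7 − (-6) = 13.
Area = (8 × 13) / 2 = 52.

52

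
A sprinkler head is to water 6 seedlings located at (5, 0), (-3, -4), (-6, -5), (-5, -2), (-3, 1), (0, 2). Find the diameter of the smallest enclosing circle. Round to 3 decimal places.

The minimum enclosing circle of a finite set is fixed by two of the points (as a diameter) or three (as a circumcircle).
The farthest pair is (5, 0)–(-6, -5) with squared distance 146. The circle on this segment as diameter has centre (-0.5, -2.5) and r² = 146/4 = 36.5.
Check (-3, -4): distance² to centre = 8.5 ≤ 36.5, so it lies inside.
All remaining points lie in this disk, and no smaller disk contains both endpoints, so this is the minimum enclosing circle.
Diameter = 2r = 2√(36.5) ≈ 12.083.

12.083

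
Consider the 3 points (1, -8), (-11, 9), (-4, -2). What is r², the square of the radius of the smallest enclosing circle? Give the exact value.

108.25

Call the three points A, B, C in the order given.
Side lengths²: AB² = 433, AC² = 61, BC² = 170.
Since AB² = 433 ≥ 170 + 61 = 231, the angle opposite AB is not acute, so the smallest enclosing circle has AB as diameter.
Centre = midpoint of AB = (-5, 0.5), r² = 433/4 = 108.25.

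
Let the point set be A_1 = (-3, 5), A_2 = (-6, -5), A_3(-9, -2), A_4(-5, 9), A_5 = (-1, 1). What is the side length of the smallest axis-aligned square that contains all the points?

The bounding box has width 8 and height 14.
An axis-aligned square enclosing the set must have side ≥ max(width, height).
So the minimum side is max(8, 14) = 14.

14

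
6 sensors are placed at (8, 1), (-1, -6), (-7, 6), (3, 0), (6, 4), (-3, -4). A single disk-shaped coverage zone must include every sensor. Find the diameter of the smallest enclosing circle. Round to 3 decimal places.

16.125

The minimum enclosing circle of a finite set is fixed by two of the points (as a diameter) or three (as a circumcircle).
The minimum enclosing circle is determined by three boundary points: (8, 1), (-1, -6), (-7, 6).
Their circumcentre is (0, 2) with r² = 65.
The farthest remaining point (-3, -4) is at distance² 45 ≤ 65.
Diameter = 2r = 2√65 ≈ 16.125.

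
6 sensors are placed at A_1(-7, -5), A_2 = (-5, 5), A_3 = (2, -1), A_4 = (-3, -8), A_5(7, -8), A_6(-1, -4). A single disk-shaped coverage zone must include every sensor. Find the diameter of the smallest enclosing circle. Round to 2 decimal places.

The minimum enclosing circle of a finite set is fixed by two of the points (as a diameter) or three (as a circumcircle).
The farthest pair is A_2–A_5 with squared distance 313. The circle on this segment as diameter has centre (1, -1.5) and r² = 313/4 = 78.25.
Check A_1: distance² to centre = 76.25 ≤ 78.25, so it lies inside.
All remaining points lie in this disk, and no smaller disk contains both endpoints, so this is the minimum enclosing circle.
Diameter = 2r = 2√(78.25) ≈ 17.69.

17.69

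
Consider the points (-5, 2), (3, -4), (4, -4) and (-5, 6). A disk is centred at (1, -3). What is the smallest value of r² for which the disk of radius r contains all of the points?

The required radius is the distance from (1, -3) to the farthest point.
Squared distances: 61, 5, 10, 117.
Maximum is 117, attained at (-5, 6).

117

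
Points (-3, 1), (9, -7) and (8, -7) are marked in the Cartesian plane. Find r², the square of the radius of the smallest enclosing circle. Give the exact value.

52

Call the three points A, B, C in the order given.
Side lengths²: AB² = 208, AC² = 185, BC² = 1.
Since AB² = 208 ≥ 185 + 1 = 186, the angle opposite AB is not acute, so the smallest enclosing circle has AB as diameter.
Centre = midpoint of AB = (3, -3), r² = 208/4 = 52.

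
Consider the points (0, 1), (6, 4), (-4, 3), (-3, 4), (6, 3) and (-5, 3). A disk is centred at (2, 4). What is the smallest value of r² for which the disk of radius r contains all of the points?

50

The required radius is the distance from (2, 4) to the farthest point.
Squared distances: 13, 16, 37, 25, 17, 50.
Maximum is 50, attained at (-5, 3).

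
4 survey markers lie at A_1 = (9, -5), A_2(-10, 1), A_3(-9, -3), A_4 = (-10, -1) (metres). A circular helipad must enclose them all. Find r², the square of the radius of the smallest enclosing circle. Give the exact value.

99.25

The minimum enclosing circle of a finite set is fixed by two of the points (as a diameter) or three (as a circumcircle).
The farthest pair is A_1–A_2 with squared distance 397. The circle on this segment as diameter has centre (-0.5, -2) and r² = 397/4 = 99.25.
Check A_3: distance² to centre = 73.25 ≤ 99.25, so it lies inside.
All remaining points lie in this disk, and no smaller disk contains both endpoints, so this is the minimum enclosing circle.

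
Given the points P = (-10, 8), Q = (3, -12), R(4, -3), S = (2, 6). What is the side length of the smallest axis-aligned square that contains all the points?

The bounding box has width 14 and height 20.
An axis-aligned square enclosing the set must have side ≥ max(width, height).
So the minimum side is max(14, 20) = 20.

20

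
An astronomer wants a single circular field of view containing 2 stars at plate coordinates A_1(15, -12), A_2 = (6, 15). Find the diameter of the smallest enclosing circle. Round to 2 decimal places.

The smallest circle enclosing two points has them as diameter endpoints.
Centre = midpoint = (10.5, 1.5); r² = |A_1A_2|²/4 = 810/4 = 202.5.
Diameter = 2r = 2√(202.5) ≈ 28.46.

28.46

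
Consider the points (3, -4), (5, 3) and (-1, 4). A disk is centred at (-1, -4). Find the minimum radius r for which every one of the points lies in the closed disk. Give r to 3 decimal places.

9.220

The required radius is the distance from (-1, -4) to the farthest point.
Squared distances: 16, 85, 64.
Maximum is 85, attained at (5, 3).
r = √85 ≈ 9.220.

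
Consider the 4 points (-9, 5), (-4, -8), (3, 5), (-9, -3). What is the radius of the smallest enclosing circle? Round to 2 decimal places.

A smallest enclosing disk is always determined by at most three of the input points on its boundary.
The minimum enclosing circle is determined by three boundary points: (-9, 5), (-4, -8), (3, 5).
Their circumcentre is (-3, -2/13) with r² = 10573/169.
The farthest remaining point (-9, -3) is at distance² 7453/169 ≤ 10573/169.
r = √(10573/169) ≈ 7.91.

7.91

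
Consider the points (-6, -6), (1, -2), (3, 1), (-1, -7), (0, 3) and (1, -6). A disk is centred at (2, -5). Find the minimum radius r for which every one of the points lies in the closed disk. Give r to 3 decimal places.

8.246

The required radius is the distance from (2, -5) to the farthest point.
Squared distances: 65, 10, 37, 13, 68, 2.
Maximum is 68, attained at (0, 3).
r = √68 ≈ 8.246.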